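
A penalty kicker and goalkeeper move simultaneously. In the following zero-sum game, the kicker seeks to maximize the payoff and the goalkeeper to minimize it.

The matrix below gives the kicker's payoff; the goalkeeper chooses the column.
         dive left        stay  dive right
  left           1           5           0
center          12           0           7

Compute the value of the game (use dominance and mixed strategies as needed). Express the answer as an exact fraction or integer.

35/12

Column dive left is strictly dominated by dive right for the goalkeeper (it gives the kicker more in every row).
The remaining 2×2 game on (left, center) × (stay, dive right) has no saddle point. Let the kicker play left with probability p; indifference gives 5p = 7(1−p), so p = 7/12.
Similarly the goalkeeper's optimal q on stay is 7/12, and the value is 5·(7/12) + (0)·(5/12) = 35/12.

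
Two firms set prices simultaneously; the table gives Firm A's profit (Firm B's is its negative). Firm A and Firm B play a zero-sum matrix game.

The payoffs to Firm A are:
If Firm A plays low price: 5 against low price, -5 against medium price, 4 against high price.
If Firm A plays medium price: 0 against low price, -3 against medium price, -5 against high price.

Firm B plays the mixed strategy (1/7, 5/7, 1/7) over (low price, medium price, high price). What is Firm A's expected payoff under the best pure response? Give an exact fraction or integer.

low price: (5)·(1/7) + (-5)·(5/7) + (4)·(1/7) = -16/7.
medium price: (0)·(1/7) + (-3)·(5/7) + (-5)·(1/7) = -20/7.
The best pure response is low price with expected payoff -16/7.

-16/7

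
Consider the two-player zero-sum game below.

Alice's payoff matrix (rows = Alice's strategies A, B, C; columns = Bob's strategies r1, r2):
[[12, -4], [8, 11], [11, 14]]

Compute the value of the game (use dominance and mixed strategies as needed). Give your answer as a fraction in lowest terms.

212/19

Row B is strictly dominated by row C, so Alice never plays it.
The remaining 2×2 game on (A, C) × (r1, r2) has no saddle point. Let Alice play A with probability p; indifference gives 12p + 11(1−p) = −4p + 14(1−p), so p = 3/19.
Similarly Bob's optimal q on r1 is 18/19, and the value is 12·(18/19) + (-4)·(1/19) = 212/19.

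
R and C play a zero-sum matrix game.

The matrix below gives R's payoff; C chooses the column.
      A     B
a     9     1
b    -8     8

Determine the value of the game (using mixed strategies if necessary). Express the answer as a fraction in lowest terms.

Row minima are 1 and -8, so R's maximin is 1; column maxima are 9 and 8, so C's minimax is 8. These differ, so the equilibrium is in mixed strategies.
Let R play a with probability p. C is indifferent when 9p − 8(1−p) = p + 8(1−p), giving p = 2/3.
Let C play A with probability q. R is indifferent when 9q + (1−q) = −8q + 8(1−q), giving q = 7/24.
The value is 9·(7/24) + (1)·(17/24) = 10/3.

10/3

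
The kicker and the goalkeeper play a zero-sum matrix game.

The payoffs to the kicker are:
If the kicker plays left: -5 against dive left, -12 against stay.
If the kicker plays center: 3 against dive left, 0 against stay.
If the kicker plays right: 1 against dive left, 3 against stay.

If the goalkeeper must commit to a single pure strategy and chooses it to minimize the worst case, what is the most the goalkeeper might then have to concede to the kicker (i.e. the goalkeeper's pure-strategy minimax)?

The worst case (largest entry) in each column is dive left: 3, stay: 3.
The best (smallest) of these is 3.

3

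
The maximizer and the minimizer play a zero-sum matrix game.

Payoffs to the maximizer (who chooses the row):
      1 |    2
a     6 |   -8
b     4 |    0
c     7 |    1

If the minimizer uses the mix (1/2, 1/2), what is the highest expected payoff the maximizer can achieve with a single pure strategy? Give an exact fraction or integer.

4

a: (6)·(1/2) + (-8)·(1/2) = -1.
b: (4)·(1/2) + (0)·(1/2) = 2.
c: (7)·(1/2) + (1)·(1/2) = 4.
The best pure response is c with expected payoff 4.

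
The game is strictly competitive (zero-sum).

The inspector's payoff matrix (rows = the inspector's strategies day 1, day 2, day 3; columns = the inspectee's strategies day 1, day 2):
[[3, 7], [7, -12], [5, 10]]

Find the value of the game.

Row day 1 is strictly dominated by row day 3, so the inspector never plays it.
The remaining 2×2 game on (day 2, day 3) × (day 1, day 2) has no saddle point. Let the inspector play day 2 with probability p; indifference gives 7p + 5(1−p) = −12p + 10(1−p), so p = 5/24.
Similarly the inspectee's optimal q on day 1 is 11/12, and the value is 7·(11/12) + (-12)·(1/12) = 65/12.

65/12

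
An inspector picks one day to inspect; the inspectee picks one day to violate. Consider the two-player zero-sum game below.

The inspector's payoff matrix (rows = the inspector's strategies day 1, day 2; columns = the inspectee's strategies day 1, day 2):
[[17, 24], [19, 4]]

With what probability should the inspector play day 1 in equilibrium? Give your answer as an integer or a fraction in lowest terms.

Row minima are 17 and 4, so the inspector's maximin is 17; column maxima are 19 and 24, so the inspectee's minimax is 19. These differ, so the equilibrium is in mixed strategies.
Let the inspector play day 1 with probability p. The inspectee is indifferent when 17p + 19(1−p) = 24p + 4(1−p), giving p = 15/22.

15/22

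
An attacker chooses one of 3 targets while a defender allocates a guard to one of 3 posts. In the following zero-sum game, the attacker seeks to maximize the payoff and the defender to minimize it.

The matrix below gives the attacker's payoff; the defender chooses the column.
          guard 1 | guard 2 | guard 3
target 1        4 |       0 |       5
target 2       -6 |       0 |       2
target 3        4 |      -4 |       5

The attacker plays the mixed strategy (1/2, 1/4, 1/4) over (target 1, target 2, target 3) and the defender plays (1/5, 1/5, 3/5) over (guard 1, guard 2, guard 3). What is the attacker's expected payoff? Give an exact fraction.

Against (1/5, 1/5, 3/5), each row's expected payoff is target 1: 19/5; target 2: 0; target 3: 3.
Taking the (1/2, 1/4, 1/4)-weighted average: (1/2)·(19/5) + (1/4)·(0) + (1/4)·(3) = 53/20.

53/20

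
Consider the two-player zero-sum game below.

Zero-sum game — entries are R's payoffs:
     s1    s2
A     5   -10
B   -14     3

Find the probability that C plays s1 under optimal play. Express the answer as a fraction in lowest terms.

13/32

Row minima are -10 and -14, so R's maximin is -10; column maxima are 5 and 3, so C's minimax is 3. These differ, so the equilibrium is in mixed strategies.
Let C play s1 with probability q. R is indifferent when 5q − 10(1−q) = −14q + 3(1−q), giving q = 13/32.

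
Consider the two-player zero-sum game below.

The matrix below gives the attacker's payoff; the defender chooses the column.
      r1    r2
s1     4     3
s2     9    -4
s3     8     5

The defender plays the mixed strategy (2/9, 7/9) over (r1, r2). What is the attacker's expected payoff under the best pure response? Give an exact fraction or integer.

17/3

s1: (4)·(2/9) + (3)·(7/9) = 29/9.
s2: (9)·(2/9) + (-4)·(7/9) = -10/9.
s3: (8)·(2/9) + (5)·(7/9) = 17/3.
The best pure response is s3 with expected payoff 17/3.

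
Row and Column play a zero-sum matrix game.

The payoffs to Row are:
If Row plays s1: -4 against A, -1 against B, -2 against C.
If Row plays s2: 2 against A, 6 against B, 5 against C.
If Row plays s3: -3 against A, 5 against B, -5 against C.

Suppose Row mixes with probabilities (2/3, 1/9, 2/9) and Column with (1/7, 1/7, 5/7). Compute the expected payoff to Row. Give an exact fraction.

Against (1/7, 1/7, 5/7), each row's expected payoff is s1: -15/7; s2: 33/7; s3: -23/7.
Taking the (2/3, 1/9, 2/9)-weighted average: (2/3)·(-15/7) + (1/9)·(33/7) + (2/9)·(-23/7) = -103/63.

-103/63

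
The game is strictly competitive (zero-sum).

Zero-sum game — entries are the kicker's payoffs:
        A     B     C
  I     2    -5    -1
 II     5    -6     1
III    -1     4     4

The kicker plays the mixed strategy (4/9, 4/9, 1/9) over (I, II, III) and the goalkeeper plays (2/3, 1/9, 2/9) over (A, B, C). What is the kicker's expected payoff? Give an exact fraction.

Against (2/3, 1/9, 2/9), each row's expected payoff is I: 5/9; II: 26/9; III: 2/3.
Taking the (4/9, 4/9, 1/9)-weighted average: (4/9)·(5/9) + (4/9)·(26/9) + (1/9)·(2/3) = 130/81.

130/81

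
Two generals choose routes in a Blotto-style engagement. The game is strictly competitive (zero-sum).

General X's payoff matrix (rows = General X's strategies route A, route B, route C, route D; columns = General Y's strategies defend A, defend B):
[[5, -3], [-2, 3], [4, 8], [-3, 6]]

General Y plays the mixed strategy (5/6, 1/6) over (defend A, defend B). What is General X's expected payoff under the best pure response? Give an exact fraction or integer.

route A: (5)·(5/6) + (-3)·(1/6) = 11/3.
route B: (-2)·(5/6) + (3)·(1/6) = -7/6.
route C: (4)·(5/6) + (8)·(1/6) = 14/3.
route D: (-3)·(5/6) + (6)·(1/6) = -3/2.
The best pure response is route C with expected payoff 14/3.

14/3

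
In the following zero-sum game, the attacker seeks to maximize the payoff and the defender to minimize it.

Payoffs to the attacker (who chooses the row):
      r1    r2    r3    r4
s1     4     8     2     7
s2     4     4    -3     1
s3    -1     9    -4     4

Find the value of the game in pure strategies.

Row minima: 2, -3, -4 → the attacker's maximin is 2.
Column maxima: 4, 9, 2, 7 → the defender's minimax is 2.
They coincide at (s1, r3), so the value is 2.

2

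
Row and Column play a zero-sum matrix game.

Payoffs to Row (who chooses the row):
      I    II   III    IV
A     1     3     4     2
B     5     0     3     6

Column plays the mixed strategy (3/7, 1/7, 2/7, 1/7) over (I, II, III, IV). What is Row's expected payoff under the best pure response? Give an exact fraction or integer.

A: (1)·(3/7) + (3)·(1/7) + (4)·(2/7) + (2)·(1/7) = 16/7.
B: (5)·(3/7) + (0)·(1/7) + (3)·(2/7) + (6)·(1/7) = 27/7.
The best pure response is B with expected payoff 27/7.

27/7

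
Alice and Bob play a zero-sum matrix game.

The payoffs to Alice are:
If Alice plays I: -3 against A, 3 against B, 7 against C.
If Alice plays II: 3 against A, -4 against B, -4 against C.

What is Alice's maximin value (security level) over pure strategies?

The worst-case payoff for each row is I: -3, II: -4.
The best of these is -3.

-3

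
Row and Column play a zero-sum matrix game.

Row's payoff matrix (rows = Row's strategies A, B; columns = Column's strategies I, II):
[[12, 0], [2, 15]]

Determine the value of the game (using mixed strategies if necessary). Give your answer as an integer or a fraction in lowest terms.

Row minima are 0 and 2, so Row's maximin is 2; column maxima are 12 and 15, so Column's minimax is 12. These differ, so the equilibrium is in mixed strategies.
Let Row play A with probability p. Column is indifferent when 12p + 2(1−p) = 15(1−p), giving p = 13/25.
Let Column play I with probability q. Row is indifferent when 12q = 2q + 15(1−q), giving q = 3/5.
The value is 12·(3/5) + (0)·(2/5) = 36/5.

36/5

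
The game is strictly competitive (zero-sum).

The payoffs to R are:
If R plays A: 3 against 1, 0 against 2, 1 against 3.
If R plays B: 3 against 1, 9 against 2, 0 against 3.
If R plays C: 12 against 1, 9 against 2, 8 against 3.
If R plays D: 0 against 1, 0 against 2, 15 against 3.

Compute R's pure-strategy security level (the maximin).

The worst-case payoff for each row is A: 0, B: 0, C: 8, D: 0.
The best of these is 8.

8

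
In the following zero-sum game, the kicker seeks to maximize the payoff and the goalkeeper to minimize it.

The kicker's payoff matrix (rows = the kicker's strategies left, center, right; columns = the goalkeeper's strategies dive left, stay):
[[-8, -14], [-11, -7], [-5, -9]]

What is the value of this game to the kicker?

Row left is strictly dominated by row right, so the kicker never plays it.
The remaining 2×2 game on (center, right) × (dive left, stay) has no saddle point. Let the kicker play center with probability p; indifference gives −11p − 5(1−p) = −7p − 9(1−p), so p = 1/2.
Similarly the goalkeeper's optimal q on dive left is 1/4, and the value is -11·(1/4) + (-7)·(3/4) = -8.

-8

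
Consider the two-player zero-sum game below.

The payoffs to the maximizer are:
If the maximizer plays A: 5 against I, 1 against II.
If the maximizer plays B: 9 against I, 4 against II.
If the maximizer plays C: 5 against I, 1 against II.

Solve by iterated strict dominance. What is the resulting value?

4

Row A is strictly dominated by row B (9>5, 4>1); eliminate A.
Column I is strictly dominated by II for the minimizer (4<9, 1<5); eliminate I.
Row C is strictly dominated by row B (4>1); eliminate C.
Only (B, II) remains, with payoff 4.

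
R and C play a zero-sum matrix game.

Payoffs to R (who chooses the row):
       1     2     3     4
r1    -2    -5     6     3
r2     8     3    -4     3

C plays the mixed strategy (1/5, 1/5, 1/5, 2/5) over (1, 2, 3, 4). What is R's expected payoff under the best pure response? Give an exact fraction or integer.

13/5

r1: (-2)·(1/5) + (-5)·(1/5) + (6)·(1/5) + (3)·(2/5) = 1.
r2: (8)·(1/5) + (3)·(1/5) + (-4)·(1/5) + (3)·(2/5) = 13/5.
The best pure response is r2 with expected payoff 13/5.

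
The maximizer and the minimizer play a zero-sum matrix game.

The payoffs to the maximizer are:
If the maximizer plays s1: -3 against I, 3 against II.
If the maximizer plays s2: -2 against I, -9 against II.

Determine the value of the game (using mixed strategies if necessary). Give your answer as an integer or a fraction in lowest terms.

-33/13

Row minima are -3 and -9, so the maximizer's maximin is -3; column maxima are -2 and 3, so the minimizer's minimax is -2. These differ, so the equilibrium is in mixed strategies.
Let the maximizer play s1 with probability p. The minimizer is indifferent when −3p − 2(1−p) = 3p − 9(1−p), giving p = 7/13.
Let the minimizer play I with probability q. The maximizer is indifferent when −3q + 3(1−q) = −2q − 9(1−q), giving q = 12/13.
The value is -3·(12/13) + (3)·(1/13) = -33/13.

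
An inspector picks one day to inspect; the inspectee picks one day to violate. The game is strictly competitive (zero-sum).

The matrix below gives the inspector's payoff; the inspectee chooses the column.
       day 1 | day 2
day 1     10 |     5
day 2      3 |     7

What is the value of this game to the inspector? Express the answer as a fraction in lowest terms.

55/9

Row minima are 5 and 3, so the inspector's maximin is 5; column maxima are 10 and 7, so the inspectee's minimax is 7. These differ, so the equilibrium is in mixed strategies.
Let the inspector play day 1 with probability p. The inspectee is indifferent when 10p + 3(1−p) = 5p + 7(1−p), giving p = 4/9.
Let the inspectee play day 1 with probability q. The inspector is indifferent when 10q + 5(1−q) = 3q + 7(1−q), giving q = 2/9.
The value is 10·(2/9) + (5)·(7/9) = 55/9.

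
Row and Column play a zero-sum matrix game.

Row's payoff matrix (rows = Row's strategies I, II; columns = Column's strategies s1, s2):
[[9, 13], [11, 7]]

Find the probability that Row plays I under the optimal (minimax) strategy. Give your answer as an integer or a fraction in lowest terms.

1/2

Row minima are 9 and 7, so Row's maximin is 9; column maxima are 11 and 13, so Column's minimax is 11. These differ, so the equilibrium is in mixed strategies.
Let Row play I with probability p. Column is indifferent when 9p + 11(1−p) = 13p + 7(1−p), giving p = 1/2.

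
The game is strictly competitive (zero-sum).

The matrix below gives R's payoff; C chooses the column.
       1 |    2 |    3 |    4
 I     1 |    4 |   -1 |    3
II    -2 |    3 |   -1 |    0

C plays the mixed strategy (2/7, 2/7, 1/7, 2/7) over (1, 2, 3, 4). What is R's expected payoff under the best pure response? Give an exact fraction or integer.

15/7

I: (1)·(2/7) + (4)·(2/7) + (-1)·(1/7) + (3)·(2/7) = 15/7.
II: (-2)·(2/7) + (3)·(2/7) + (-1)·(1/7) + (0)·(2/7) = 1/7.
The best pure response is I with expected payoff 15/7.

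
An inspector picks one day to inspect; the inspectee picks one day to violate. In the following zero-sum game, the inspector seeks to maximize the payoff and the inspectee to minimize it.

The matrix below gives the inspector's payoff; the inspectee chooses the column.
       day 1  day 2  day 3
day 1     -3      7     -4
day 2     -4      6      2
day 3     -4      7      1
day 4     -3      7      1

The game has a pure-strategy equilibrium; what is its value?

-3

Row minima: -4, -4, -4, -3 → the inspector's maximin is -3.
Column maxima: -3, 7, 2 → the inspectee's minimax is -3.
They coincide at (day 4, day 1), so the value is -3.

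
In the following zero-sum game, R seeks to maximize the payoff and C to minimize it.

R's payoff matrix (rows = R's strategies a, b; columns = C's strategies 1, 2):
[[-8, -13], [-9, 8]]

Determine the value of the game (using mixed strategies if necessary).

-181/22

Row minima are -13 and -9, so R's maximin is -9; column maxima are -8 and 8, so C's minimax is -8. These differ, so the equilibrium is in mixed strategies.
Let R play a with probability p. C is indifferent when −8p − 9(1−p) = −13p + 8(1−p), giving p = 17/22.
Let C play 1 with probability q. R is indifferent when −8q − 13(1−q) = −9q + 8(1−q), giving q = 21/22.
The value is -8·(21/22) + (-13)·(1/22) = -181/22.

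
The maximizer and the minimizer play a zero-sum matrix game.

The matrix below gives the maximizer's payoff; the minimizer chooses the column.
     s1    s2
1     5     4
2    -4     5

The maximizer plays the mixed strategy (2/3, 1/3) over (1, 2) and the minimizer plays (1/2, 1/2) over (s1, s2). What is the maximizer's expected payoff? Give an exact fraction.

Against (1/2, 1/2), each row's expected payoff is 1: 9/2; 2: 1/2.
Taking the (2/3, 1/3)-weighted average: (2/3)·(9/2) + (1/3)·(1/2) = 19/6.

19/6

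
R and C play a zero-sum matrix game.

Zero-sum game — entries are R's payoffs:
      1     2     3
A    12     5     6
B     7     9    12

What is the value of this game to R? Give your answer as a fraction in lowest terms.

Column 3 is strictly dominated by 2 for C (it gives R more in every row).
The remaining 2×2 game on (A, B) × (1, 2) has no saddle point. Let R play A with probability p; indifference gives 12p + 7(1−p) = 5p + 9(1−p), so p = 2/9.
Similarly C's optimal q on 1 is 4/9, and the value is 12·(4/9) + (5)·(5/9) = 73/9.

73/9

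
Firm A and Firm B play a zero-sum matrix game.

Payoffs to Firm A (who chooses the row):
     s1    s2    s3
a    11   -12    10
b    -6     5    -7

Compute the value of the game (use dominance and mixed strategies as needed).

-1

Column s1 is strictly dominated by s3 for Firm B (it gives Firm A more in every row).
The remaining 2×2 game on (a, b) × (s2, s3) has no saddle point. Let Firm A play a with probability p; indifference gives −12p + 5(1−p) = 10p − 7(1−p), so p = 6/17.
Similarly Firm B's optimal q on s2 is 1/2, and the value is -12·(1/2) + (10)·(1/2) = -1.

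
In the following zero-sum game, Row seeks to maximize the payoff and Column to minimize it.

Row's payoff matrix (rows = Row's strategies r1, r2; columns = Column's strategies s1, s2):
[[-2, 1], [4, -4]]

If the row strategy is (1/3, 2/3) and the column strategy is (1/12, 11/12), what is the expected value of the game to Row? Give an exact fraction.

-71/36

Against (1/12, 11/12), each row's expected payoff is r1: 3/4; r2: -10/3.
Taking the (1/3, 2/3)-weighted average: (1/3)·(3/4) + (2/3)·(-10/3) = -71/36.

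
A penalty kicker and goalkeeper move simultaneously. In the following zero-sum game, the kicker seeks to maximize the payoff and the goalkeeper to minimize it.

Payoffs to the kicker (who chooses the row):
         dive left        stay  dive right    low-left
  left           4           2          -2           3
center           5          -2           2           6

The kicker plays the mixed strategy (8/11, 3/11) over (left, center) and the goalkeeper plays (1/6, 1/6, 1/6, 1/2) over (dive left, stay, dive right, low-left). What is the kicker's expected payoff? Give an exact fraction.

Against (1/6, 1/6, 1/6, 1/2), each row's expected payoff is left: 13/6; center: 23/6.
Taking the (8/11, 3/11)-weighted average: (8/11)·(13/6) + (3/11)·(23/6) = 173/66.

173/66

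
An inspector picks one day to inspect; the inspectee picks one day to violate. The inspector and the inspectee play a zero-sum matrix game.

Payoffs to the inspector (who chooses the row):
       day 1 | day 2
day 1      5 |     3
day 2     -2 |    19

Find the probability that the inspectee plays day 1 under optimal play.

16/23

Row minima are 3 and -2, so the inspector's maximin is 3; column maxima are 5 and 19, so the inspectee's minimax is 5. These differ, so the equilibrium is in mixed strategies.
Let the inspectee play day 1 with probability q. The inspector is indifferent when 5q + 3(1−q) = −2q + 19(1−q), giving q = 16/23.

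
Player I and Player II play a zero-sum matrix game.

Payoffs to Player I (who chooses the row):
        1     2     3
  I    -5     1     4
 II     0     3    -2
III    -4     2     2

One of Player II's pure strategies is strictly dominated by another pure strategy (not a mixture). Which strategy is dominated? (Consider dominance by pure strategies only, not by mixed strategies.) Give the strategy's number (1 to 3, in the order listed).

2

Player II prefers columns that give Player I less. Compare 2 with 1: -5 < 1, 0 < 3, -4 < 2.
So 1 strictly dominates 2 for Player II; 2 is strictly dominated.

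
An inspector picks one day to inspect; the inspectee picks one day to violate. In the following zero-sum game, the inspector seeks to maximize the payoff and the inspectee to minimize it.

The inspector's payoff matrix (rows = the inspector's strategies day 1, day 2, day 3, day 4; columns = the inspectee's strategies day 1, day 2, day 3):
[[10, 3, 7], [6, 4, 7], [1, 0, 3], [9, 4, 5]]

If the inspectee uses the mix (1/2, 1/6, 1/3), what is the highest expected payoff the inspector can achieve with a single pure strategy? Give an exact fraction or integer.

47/6

day 1: (10)·(1/2) + (3)·(1/6) + (7)·(1/3) = 47/6.
day 2: (6)·(1/2) + (4)·(1/6) + (7)·(1/3) = 6.
day 3: (1)·(1/2) + (0)·(1/6) + (3)·(1/3) = 3/2.
day 4: (9)·(1/2) + (4)·(1/6) + (5)·(1/3) = 41/6.
The best pure response is day 1 with expected payoff 47/6.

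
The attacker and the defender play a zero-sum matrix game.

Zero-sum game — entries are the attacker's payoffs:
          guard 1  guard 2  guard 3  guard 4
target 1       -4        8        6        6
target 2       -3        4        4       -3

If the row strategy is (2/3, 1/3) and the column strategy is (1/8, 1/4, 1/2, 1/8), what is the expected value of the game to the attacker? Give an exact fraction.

17/4

Against (1/8, 1/4, 1/2, 1/8), each row's expected payoff is target 1: 21/4; target 2: 9/4.
Taking the (2/3, 1/3)-weighted average: (2/3)·(21/4) + (1/3)·(9/4) = 17/4.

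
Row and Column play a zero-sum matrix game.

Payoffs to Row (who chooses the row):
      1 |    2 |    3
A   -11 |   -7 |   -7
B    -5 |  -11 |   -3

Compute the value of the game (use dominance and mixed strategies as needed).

Column 3 is strictly dominated by 1 for Column (it gives Row more in every row).
The remaining 2×2 game on (A, B) × (1, 2) has no saddle point. Let Row play A with probability p; indifference gives −11p − 5(1−p) = −7p − 11(1−p), so p = 3/5.
Similarly Column's optimal q on 1 is 2/5, and the value is -11·(2/5) + (-7)·(3/5) = -43/5.

-43/5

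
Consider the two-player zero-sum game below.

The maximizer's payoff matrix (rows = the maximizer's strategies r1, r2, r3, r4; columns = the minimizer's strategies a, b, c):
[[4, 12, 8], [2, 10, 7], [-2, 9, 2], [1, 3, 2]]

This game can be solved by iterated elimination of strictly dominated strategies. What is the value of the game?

4

Column b is strictly dominated by a for the minimizer (4<12, 2<10, -2<9, 1<3); eliminate b.
Row r2 is strictly dominated by row r1 (4>2, 8>7); eliminate r2.
Column c is strictly dominated by a for the minimizer (4<8, -2<2, 1<2); eliminate c.
Row r4 is strictly dominated by row r1 (4>1); eliminate r4.
Row r3 is strictly dominated by row r1 (4>-2); eliminate r3.
Only (r1, a) remains, with payoff 4.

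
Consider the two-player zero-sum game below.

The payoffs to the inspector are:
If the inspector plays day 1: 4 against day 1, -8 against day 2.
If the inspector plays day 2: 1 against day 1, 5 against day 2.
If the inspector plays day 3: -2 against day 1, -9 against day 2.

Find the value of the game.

Row day 3 is strictly dominated by row day 1, so the inspector never plays it.
The remaining 2×2 game on (day 1, day 2) × (day 1, day 2) has no saddle point. Let the inspector play day 1 with probability p; indifference gives 4p + (1−p) = −8p + 5(1−p), so p = 1/4.
Similarly the inspectee's optimal q on day 1 is 13/16, and the value is 4·(13/16) + (-8)·(3/16) = 7/4.

7/4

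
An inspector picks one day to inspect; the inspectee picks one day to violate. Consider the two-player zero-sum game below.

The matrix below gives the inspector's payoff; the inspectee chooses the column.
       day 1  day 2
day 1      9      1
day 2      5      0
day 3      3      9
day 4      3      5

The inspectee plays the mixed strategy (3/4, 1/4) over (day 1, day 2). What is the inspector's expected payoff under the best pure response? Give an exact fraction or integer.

day 1: (9)·(3/4) + (1)·(1/4) = 7.
day 2: (5)·(3/4) + (0)·(1/4) = 15/4.
day 3: (3)·(3/4) + (9)·(1/4) = 9/2.
day 4: (3)·(3/4) + (5)·(1/4) = 7/2.
The best pure response is day 1 with expected payoff 7.

7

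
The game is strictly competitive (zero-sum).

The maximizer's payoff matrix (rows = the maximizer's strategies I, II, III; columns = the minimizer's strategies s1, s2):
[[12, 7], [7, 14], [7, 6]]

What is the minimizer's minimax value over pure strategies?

12

The worst case (largest entry) in each column is s1: 12, s2: 14.
The best (smallest) of these is 12.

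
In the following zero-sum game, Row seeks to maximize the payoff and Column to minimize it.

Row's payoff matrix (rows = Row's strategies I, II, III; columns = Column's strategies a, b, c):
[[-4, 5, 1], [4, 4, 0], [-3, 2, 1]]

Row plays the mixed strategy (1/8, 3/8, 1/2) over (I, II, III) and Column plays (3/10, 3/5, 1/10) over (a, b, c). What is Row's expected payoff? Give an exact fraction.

Against (3/10, 3/5, 1/10), each row's expected payoff is I: 19/10; II: 18/5; III: 2/5.
Taking the (1/8, 3/8, 1/2)-weighted average: (1/8)·(19/10) + (3/8)·(18/5) + (1/2)·(2/5) = 143/80.

143/80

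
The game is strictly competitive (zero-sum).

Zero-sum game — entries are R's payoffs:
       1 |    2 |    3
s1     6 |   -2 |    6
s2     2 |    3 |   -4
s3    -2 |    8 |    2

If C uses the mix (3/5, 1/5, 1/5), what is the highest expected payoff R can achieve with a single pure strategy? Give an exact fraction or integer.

s1: (6)·(3/5) + (-2)·(1/5) + (6)·(1/5) = 22/5.
s2: (2)·(3/5) + (3)·(1/5) + (-4)·(1/5) = 1.
s3: (-2)·(3/5) + (8)·(1/5) + (2)·(1/5) = 4/5.
The best pure response is s1 with expected payoff 22/5.

22/5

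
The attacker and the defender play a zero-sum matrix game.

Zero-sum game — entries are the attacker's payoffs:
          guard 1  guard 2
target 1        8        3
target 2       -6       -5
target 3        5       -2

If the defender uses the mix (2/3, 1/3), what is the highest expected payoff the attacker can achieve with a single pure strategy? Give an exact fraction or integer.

19/3

target 1: (8)·(2/3) + (3)·(1/3) = 19/3.
target 2: (-6)·(2/3) + (-5)·(1/3) = -17/3.
target 3: (5)·(2/3) + (-2)·(1/3) = 8/3.
The best pure response is target 1 with expected payoff 19/3.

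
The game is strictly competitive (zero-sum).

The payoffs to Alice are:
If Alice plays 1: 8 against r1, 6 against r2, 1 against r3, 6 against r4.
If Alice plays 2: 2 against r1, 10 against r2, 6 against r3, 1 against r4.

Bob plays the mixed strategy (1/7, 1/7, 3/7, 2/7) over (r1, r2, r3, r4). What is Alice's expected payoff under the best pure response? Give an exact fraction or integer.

32/7

1: (8)·(1/7) + (6)·(1/7) + (1)·(3/7) + (6)·(2/7) = 29/7.
2: (2)·(1/7) + (10)·(1/7) + (6)·(3/7) + (1)·(2/7) = 32/7.
The best pure response is 2 with expected payoff 32/7.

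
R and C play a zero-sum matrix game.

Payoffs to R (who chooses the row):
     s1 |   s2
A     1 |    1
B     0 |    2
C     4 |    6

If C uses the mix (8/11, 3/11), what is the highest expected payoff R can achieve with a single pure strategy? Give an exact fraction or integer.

A: (1)·(8/11) + (1)·(3/11) = 1.
B: (0)·(8/11) + (2)·(3/11) = 6/11.
C: (4)·(8/11) + (6)·(3/11) = 50/11.
The best pure response is C with expected payoff 50/11.

50/11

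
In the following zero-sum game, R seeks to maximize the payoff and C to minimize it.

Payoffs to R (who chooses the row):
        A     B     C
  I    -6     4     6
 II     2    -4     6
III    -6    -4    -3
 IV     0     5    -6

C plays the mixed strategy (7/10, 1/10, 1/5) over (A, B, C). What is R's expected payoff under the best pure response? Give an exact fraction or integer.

I: (-6)·(7/10) + (4)·(1/10) + (6)·(1/5) = -13/5.
II: (2)·(7/10) + (-4)·(1/10) + (6)·(1/5) = 11/5.
III: (-6)·(7/10) + (-4)·(1/10) + (-3)·(1/5) = -26/5.
IV: (0)·(7/10) + (5)·(1/10) + (-6)·(1/5) = -7/10.
The best pure response is II with expected payoff 11/5.

11/5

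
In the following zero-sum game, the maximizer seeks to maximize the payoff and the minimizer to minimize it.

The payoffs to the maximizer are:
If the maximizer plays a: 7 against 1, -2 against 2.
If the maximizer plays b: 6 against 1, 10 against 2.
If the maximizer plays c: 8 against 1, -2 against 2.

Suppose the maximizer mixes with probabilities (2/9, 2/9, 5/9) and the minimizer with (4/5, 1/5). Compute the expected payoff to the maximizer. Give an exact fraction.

Against (4/5, 1/5), each row's expected payoff is a: 26/5; b: 34/5; c: 6.
Taking the (2/9, 2/9, 5/9)-weighted average: (2/9)·(26/5) + (2/9)·(34/5) + (5/9)·(6) = 6.

6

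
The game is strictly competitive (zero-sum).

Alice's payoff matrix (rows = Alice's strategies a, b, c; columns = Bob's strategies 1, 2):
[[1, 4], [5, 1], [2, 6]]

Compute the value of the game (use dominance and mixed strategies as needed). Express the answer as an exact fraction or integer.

7/2

Row a is strictly dominated by row c, so Alice never plays it.
The remaining 2×2 game on (b, c) × (1, 2) has no saddle point. Let Alice play b with probability p; indifference gives 5p + 2(1−p) = p + 6(1−p), so p = 1/2.
Similarly Bob's optimal q on 1 is 5/8, and the value is 5·(5/8) + (1)·(3/8) = 7/2.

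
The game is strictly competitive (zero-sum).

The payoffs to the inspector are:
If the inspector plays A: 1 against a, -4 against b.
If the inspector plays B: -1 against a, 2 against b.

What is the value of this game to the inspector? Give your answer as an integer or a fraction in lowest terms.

-1/4

Row minima are -4 and -1, so the inspector's maximin is -1; column maxima are 1 and 2, so the inspectee's minimax is 1. These differ, so the equilibrium is in mixed strategies.
Let the inspector play A with probability p. The inspectee is indifferent when p − (1−p) = −4p + 2(1−p), giving p = 3/8.
Let the inspectee play a with probability q. The inspector is indifferent when q − 4(1−q) = −q + 2(1−q), giving q = 3/4.
The value is 1·(3/4) + (-4)·(1/4) = -1/4.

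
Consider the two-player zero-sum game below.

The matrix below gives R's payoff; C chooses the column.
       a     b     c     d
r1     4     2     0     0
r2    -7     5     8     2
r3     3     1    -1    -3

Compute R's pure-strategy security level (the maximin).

The worst-case payoff for each row is r1: 0, r2: -7, r3: -3.
The best of these is 0.

0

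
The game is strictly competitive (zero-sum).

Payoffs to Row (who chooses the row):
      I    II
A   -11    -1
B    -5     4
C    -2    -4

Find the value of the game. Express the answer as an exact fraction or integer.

Row A is strictly dominated by row B, so Row never plays it.
The remaining 2×2 game on (B, C) × (I, II) has no saddle point. Let Row play B with probability p; indifference gives −5p − 2(1−p) = 4p − 4(1−p), so p = 2/11.
Similarly Column's optimal q on I is 8/11, and the value is -5·(8/11) + (4)·(3/11) = -28/11.

-28/11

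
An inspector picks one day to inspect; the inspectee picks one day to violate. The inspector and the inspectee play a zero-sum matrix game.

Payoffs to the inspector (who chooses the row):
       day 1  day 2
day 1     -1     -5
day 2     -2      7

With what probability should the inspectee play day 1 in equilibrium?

12/13

Row minima are -5 and -2, so the inspector's maximin is -2; column maxima are -1 and 7, so the inspectee's minimax is -1. These differ, so the equilibrium is in mixed strategies.
Let the inspectee play day 1 with probability q. The inspector is indifferent when −q − 5(1−q) = −2q + 7(1−q), giving q = 12/13.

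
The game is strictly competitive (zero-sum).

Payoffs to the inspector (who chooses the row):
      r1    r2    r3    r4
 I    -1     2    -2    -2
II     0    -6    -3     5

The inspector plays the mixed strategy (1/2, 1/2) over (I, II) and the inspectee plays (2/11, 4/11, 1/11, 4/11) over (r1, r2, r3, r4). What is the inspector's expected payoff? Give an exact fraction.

-1/2

Against (2/11, 4/11, 1/11, 4/11), each row's expected payoff is I: -4/11; II: -7/11.
Taking the (1/2, 1/2)-weighted average: (1/2)·(-4/11) + (1/2)·(-7/11) = -1/2.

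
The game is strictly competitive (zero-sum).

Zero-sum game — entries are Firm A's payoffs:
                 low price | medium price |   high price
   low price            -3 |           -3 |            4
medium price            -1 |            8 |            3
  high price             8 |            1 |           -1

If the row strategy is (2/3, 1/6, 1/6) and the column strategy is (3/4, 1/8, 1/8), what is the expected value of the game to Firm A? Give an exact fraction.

Against (3/4, 1/8, 1/8), each row's expected payoff is low price: -17/8; medium price: 5/8; high price: 6.
Taking the (2/3, 1/6, 1/6)-weighted average: (2/3)·(-17/8) + (1/6)·(5/8) + (1/6)·(6) = -5/16.

-5/16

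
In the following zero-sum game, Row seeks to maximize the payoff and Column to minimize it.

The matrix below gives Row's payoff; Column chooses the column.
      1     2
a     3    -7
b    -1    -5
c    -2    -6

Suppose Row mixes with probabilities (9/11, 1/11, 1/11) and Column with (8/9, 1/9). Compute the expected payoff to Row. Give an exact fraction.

118/99

Against (8/9, 1/9), each row's expected payoff is a: 17/9; b: -13/9; c: -22/9.
Taking the (9/11, 1/11, 1/11)-weighted average: (9/11)·(17/9) + (1/11)·(-13/9) + (1/11)·(-22/9) = 118/99.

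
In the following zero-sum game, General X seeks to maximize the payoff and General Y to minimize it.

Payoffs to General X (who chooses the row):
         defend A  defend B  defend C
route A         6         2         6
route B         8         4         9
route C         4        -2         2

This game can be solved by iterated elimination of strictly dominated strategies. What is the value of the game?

4

Column defend A is strictly dominated by defend B for General Y (2<6, 4<8, -2<4); eliminate defend A.
Column defend C is strictly dominated by defend B for General Y (2<6, 4<9, -2<2); eliminate defend C.
Row route C is strictly dominated by row route A (2>-2); eliminate route C.
Row route A is strictly dominated by row route B (4>2); eliminate route A.
Only (route B, defend B) remains, with payoff 4.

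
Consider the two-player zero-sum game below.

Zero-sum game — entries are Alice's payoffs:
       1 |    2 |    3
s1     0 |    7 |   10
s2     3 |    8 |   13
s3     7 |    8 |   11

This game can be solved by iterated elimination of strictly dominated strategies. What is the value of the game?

Row s1 is strictly dominated by row s2 (3>0, 8>7, 13>10); eliminate s1.
Column 2 is strictly dominated by 1 for Bob (3<8, 7<8); eliminate 2.
Column 3 is strictly dominated by 1 for Bob (3<13, 7<11); eliminate 3.
Row s2 is strictly dominated by row s3 (7>3); eliminate s2.
Only (s3, 1) remains, with payoff 7.

7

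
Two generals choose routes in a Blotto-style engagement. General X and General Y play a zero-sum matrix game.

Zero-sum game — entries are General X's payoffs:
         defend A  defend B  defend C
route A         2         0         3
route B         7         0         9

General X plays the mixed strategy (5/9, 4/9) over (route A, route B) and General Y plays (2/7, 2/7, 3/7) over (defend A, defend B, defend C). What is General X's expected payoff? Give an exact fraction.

229/63

Against (2/7, 2/7, 3/7), each row's expected payoff is route A: 13/7; route B: 41/7.
Taking the (5/9, 4/9)-weighted average: (5/9)·(13/7) + (4/9)·(41/7) = 229/63.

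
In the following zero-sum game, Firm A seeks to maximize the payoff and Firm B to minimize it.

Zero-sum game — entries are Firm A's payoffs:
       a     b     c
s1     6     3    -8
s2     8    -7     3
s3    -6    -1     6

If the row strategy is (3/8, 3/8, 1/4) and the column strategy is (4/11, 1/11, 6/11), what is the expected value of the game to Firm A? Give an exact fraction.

1

Against (4/11, 1/11, 6/11), each row's expected payoff is s1: -21/11; s2: 43/11; s3: 1.
Taking the (3/8, 3/8, 1/4)-weighted average: (3/8)·(-21/11) + (3/8)·(43/11) + (1/4)·(1) = 1.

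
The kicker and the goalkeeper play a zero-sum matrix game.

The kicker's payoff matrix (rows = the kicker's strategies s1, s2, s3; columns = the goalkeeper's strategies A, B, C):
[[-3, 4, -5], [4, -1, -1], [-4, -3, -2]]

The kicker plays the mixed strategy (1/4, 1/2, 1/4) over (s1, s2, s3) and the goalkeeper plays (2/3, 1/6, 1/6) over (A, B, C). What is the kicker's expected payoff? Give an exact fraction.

-1/4

Against (2/3, 1/6, 1/6), each row's expected payoff is s1: -13/6; s2: 7/3; s3: -7/2.
Taking the (1/4, 1/2, 1/4)-weighted average: (1/4)·(-13/6) + (1/2)·(7/3) + (1/4)·(-7/2) = -1/4.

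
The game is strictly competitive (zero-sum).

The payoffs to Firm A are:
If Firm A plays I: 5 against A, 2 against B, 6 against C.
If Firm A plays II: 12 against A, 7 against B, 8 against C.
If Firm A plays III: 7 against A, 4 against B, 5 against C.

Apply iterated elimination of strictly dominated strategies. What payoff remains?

7

Row I is strictly dominated by row II (12>5, 7>2, 8>6); eliminate I.
Row III is strictly dominated by row II (12>7, 7>4, 8>5); eliminate III.
Column C is strictly dominated by B for Firm B (7<8); eliminate C.
Column A is strictly dominated by B for Firm B (7<12); eliminate A.
Only (II, B) remains, with payoff 7.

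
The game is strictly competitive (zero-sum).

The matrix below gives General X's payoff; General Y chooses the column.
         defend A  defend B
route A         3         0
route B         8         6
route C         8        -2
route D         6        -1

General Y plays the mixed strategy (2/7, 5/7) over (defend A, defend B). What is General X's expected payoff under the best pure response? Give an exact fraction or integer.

46/7

route A: (3)·(2/7) + (0)·(5/7) = 6/7.
route B: (8)·(2/7) + (6)·(5/7) = 46/7.
route C: (8)·(2/7) + (-2)·(5/7) = 6/7.
route D: (6)·(2/7) + (-1)·(5/7) = 1.
The best pure response is route B with expected payoff 46/7.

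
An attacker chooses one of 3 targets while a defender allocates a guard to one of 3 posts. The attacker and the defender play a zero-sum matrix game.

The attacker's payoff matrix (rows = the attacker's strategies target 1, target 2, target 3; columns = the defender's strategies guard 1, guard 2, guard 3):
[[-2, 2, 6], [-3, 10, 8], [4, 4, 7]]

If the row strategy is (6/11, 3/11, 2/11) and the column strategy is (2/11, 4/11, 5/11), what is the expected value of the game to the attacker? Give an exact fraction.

Against (2/11, 4/11, 5/11), each row's expected payoff is target 1: 34/11; target 2: 74/11; target 3: 59/11.
Taking the (6/11, 3/11, 2/11)-weighted average: (6/11)·(34/11) + (3/11)·(74/11) + (2/11)·(59/11) = 544/121.

544/121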